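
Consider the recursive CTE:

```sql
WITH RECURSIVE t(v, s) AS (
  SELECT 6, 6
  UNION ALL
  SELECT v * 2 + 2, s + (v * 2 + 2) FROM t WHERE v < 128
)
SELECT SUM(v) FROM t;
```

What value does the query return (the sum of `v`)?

492

Base: v=6, s=6.
Iteration 1: 6 < 128 holds -> v = 6 * 2 + 2 = 14, s = 6 + 14 = 20.
Iteration 2: 14 < 128 holds -> v = 14 * 2 + 2 = 30, s = 20 + 30 = 50.
Iteration 3: 30 < 128 holds -> v = 30 * 2 + 2 = 62, s = 50 + 62 = 112.
Iteration 4: 62 < 128 holds -> v = 62 * 2 + 2 = 126, s = 112 + 126 = 238.
Iteration 5: 126 < 128 holds -> v = 126 * 2 + 2 = 254, s = 238 + 254 = 492.
Iteration 6: 254 < 128 fails; recursion stops.
SUM(v) = 6 + 14 + 30 + 62 + 126 + 254 = 492.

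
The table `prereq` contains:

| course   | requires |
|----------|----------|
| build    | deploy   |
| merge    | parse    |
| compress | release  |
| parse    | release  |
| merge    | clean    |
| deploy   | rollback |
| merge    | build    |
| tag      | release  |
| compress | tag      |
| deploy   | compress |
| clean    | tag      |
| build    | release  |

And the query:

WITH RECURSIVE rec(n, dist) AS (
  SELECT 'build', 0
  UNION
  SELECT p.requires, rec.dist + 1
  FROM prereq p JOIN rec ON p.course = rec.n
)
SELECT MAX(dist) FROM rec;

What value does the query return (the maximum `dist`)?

Base: (build, dist=0).
Iteration 1: edges from {build} -> (deploy, dist=1), (release, dist=1).
Iteration 2: edges from {deploy,release} -> (compress, dist=2), (rollback, dist=2).
Iteration 3: edges from {compress,rollback} -> (release, dist=3), (tag, dist=3).
Iteration 4: edges from {release,tag} -> (release, dist=4).
Iteration 5: no outgoing edges from {release}; recursion stops.
dist values: 0, 1, 1, 2, 2, 3, 3, 4; the maximum is 4.

4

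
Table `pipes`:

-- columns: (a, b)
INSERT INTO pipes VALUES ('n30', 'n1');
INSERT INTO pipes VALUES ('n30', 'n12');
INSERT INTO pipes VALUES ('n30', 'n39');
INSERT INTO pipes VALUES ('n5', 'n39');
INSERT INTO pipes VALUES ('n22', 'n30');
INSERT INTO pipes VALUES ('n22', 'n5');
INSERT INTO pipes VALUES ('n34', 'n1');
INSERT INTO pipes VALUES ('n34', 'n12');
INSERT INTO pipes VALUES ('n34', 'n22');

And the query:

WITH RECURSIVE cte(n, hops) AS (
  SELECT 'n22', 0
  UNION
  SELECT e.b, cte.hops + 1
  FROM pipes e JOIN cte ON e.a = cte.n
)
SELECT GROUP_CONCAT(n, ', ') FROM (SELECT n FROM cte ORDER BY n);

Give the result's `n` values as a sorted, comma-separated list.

Base: (n22, hops=0).
Iteration 1: edges from {n22} -> (n30, hops=1), (n5, hops=1).
Iteration 2: edges from {n30,n5} -> (n1, hops=2), (n12, hops=2), (n39, hops=2). [UNION drops 1 duplicate row(s)]
Iteration 3: no outgoing edges from {n1,n12,n39}; recursion stops.

n1, n12, n22, n30, n39, n5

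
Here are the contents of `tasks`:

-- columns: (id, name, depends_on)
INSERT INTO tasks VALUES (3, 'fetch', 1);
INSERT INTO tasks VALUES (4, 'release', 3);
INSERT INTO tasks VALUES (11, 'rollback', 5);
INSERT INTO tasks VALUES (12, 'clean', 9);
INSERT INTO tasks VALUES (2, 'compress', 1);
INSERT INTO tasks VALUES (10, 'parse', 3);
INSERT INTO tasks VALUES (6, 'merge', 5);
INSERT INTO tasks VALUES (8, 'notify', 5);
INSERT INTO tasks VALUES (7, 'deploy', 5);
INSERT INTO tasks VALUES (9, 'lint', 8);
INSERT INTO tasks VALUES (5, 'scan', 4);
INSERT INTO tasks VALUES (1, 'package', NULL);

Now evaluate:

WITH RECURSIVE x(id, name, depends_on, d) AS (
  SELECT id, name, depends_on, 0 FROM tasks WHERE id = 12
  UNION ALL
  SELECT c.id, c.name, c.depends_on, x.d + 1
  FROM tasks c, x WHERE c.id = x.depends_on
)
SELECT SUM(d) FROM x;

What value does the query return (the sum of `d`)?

21

Base: id=12 (clean), depends_on=9, d 0.
Iteration 1: join on id=9 -> lint (id 9, depends_on=8, d 1).
Iteration 2: join on id=8 -> notify (id 8, depends_on=5, d 2).
Iteration 3: join on id=5 -> scan (id 5, depends_on=4, d 3).
Iteration 4: join on id=4 -> release (id 4, depends_on=3, d 4).
Iteration 5: join on id=3 -> fetch (id 3, depends_on=1, d 5).
Iteration 6: join on id=1 -> package (id 1, depends_on=NULL, d 6).
Iteration 7: depends_on is NULL; no match; recursion stops.
SUM(d) = 0 + 1 + 2 + 3 + 4 + 5 + 6 = 21.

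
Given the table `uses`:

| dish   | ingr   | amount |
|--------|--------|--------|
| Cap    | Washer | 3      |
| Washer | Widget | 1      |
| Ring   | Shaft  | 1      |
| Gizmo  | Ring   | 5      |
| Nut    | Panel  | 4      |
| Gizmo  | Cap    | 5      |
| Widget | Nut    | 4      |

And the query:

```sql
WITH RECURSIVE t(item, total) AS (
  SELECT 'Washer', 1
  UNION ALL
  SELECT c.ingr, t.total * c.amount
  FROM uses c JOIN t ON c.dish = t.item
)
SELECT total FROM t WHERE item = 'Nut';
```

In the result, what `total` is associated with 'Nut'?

Base: (Washer, total=1).
Iteration 1: components of {Washer} -> Widget = 1*1 = 1.
Iteration 2: components of {Widget} -> Nut = 1*4 = 4.
Iteration 3: components of {Nut} -> Panel = 4*4 = 16.
Iteration 4: no further components; recursion stops.

4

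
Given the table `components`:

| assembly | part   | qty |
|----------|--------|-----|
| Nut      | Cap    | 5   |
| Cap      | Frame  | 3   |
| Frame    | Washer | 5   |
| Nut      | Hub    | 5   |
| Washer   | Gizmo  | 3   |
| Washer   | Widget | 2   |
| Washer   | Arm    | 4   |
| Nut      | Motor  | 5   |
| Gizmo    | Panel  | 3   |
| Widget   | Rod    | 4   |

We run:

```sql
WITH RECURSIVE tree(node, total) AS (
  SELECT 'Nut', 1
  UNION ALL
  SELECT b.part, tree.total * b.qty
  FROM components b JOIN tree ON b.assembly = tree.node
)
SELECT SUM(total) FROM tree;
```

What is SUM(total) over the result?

2056

Base: (Nut, total=1).
Iteration 1: components of {Nut} -> Cap = 1*5 = 5, Hub = 1*5 = 5, Motor = 1*5 = 5.
Iteration 2: components of {Cap,Hub,Motor} -> Frame = 5*3 = 15.
Iteration 3: components of {Frame} -> Washer = 15*5 = 75.
Iteration 4: components of {Washer} -> Arm = 75*4 = 300, Gizmo = 75*3 = 225, Widget = 75*2 = 150.
Iteration 5: components of {Arm,Gizmo,Widget} -> Panel = 225*3 = 675, Rod = 150*4 = 600.
Iteration 6: no further components; recursion stops.
SUM(total) = 1 + 5 + 5 + 5 + 15 + 75 + 225 + 150 + 300 + 675 + 600 = 2056.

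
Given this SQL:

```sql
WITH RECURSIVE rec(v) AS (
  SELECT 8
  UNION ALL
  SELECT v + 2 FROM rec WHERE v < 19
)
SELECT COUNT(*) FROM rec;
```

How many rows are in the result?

Base: v=8.
Iteration 1: 8 < 19 holds -> v = 8 + 2 = 10.
Iteration 2: 10 < 19 holds -> v = 10 + 2 = 12.
Iteration 3: 12 < 19 holds -> v = 12 + 2 = 14.
Iteration 4: 14 < 19 holds -> v = 14 + 2 = 16.
Iteration 5: 16 < 19 holds -> v = 16 + 2 = 18.
Iteration 6: 18 < 19 holds -> v = 18 + 2 = 20.
Iteration 7: 20 < 19 fails; recursion stops.
Total rows emitted: 7.

7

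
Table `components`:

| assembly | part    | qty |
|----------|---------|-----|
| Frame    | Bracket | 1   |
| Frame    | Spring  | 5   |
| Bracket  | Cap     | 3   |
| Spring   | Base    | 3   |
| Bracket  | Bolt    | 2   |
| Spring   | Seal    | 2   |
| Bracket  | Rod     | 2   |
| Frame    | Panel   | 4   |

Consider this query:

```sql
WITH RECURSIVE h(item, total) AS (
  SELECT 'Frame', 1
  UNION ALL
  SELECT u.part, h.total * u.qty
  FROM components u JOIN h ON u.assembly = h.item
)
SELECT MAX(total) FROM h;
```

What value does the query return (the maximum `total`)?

Base: (Frame, total=1).
Iteration 1: components of {Frame} -> Bracket = 1*1 = 1, Panel = 1*4 = 4, Spring = 1*5 = 5.
Iteration 2: components of {Bracket,Panel,Spring} -> Base = 5*3 = 15, Bolt = 1*2 = 2, Cap = 1*3 = 3, Rod = 1*2 = 2, Seal = 5*2 = 10.
Iteration 3: no further components; recursion stops.
total values: 1, 1, 5, 4, 3, 2, 2, 15, 10; the maximum is 15.

15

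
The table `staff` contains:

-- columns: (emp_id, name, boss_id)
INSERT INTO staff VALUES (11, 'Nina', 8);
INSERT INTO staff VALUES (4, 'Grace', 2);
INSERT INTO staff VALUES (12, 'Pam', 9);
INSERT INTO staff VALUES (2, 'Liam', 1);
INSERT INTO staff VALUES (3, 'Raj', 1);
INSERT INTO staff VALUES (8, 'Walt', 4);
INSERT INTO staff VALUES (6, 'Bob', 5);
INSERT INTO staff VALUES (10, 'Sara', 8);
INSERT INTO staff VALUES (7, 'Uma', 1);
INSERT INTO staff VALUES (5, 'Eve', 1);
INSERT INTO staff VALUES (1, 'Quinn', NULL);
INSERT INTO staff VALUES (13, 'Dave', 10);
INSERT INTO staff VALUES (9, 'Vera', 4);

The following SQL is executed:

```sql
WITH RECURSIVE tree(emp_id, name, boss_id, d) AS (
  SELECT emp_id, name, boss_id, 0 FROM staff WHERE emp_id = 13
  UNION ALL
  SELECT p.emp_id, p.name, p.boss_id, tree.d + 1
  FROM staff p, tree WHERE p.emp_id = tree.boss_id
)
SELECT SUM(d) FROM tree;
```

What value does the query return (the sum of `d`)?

Base: emp_id=13 (Dave), boss_id=10, d 0.
Iteration 1: join on emp_id=10 -> Sara (id 10, boss_id=8, d 1).
Iteration 2: join on emp_id=8 -> Walt (id 8, boss_id=4, d 2).
Iteration 3: join on emp_id=4 -> Grace (id 4, boss_id=2, d 3).
Iteration 4: join on emp_id=2 -> Liam (id 2, boss_id=1, d 4).
Iteration 5: join on emp_id=1 -> Quinn (id 1, boss_id=NULL, d 5).
Iteration 6: boss_id is NULL; no match; recursion stops.
SUM(d) = 0 + 1 + 2 + 3 + 4 + 5 = 15.

15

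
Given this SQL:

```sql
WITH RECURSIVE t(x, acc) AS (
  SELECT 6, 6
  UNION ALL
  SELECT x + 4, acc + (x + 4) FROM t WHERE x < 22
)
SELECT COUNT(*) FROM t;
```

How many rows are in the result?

5

Base: x=6, acc=6.
Iteration 1: 6 < 22 holds -> x = 6 + 4 = 10, acc = 6 + 10 = 16.
Iteration 2: 10 < 22 holds -> x = 10 + 4 = 14, acc = 16 + 14 = 30.
Iteration 3: 14 < 22 holds -> x = 14 + 4 = 18, acc = 30 + 18 = 48.
Iteration 4: 18 < 22 holds -> x = 18 + 4 = 22, acc = 48 + 22 = 70.
Iteration 5: 22 < 22 fails; recursion stops.
Total rows emitted: 5.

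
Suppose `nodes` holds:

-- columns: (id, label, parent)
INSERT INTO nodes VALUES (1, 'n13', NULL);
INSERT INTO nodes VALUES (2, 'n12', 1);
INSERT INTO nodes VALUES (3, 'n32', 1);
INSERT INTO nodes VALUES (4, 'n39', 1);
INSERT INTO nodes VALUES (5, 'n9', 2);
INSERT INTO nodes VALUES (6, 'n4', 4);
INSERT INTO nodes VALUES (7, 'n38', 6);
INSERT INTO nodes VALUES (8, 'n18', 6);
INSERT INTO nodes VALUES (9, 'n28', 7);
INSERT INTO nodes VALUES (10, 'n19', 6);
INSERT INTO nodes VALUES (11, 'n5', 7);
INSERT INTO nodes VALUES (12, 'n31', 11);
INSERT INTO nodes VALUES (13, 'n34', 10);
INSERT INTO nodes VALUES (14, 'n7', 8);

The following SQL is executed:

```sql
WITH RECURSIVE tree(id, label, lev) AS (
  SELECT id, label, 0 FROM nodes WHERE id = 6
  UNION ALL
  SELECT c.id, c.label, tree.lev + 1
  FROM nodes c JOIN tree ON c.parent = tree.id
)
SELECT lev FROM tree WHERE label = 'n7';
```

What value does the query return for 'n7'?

Base: id=6 (n4) at lev 0.
Iteration 1: rows with parent in {6} -> n38 (id 7, lev 1), n18 (id 8, lev 1), n19 (id 10, lev 1).
Iteration 2: rows with parent in {7,8,10} -> n28 (id 9, lev 2), n5 (id 11, lev 2), n34 (id 13, lev 2), n7 (id 14, lev 2).
Iteration 3: rows with parent in {9,11,13,14} -> n31 (id 12, lev 3).
Iteration 4: no rows with parent in {12}; recursion stops.

2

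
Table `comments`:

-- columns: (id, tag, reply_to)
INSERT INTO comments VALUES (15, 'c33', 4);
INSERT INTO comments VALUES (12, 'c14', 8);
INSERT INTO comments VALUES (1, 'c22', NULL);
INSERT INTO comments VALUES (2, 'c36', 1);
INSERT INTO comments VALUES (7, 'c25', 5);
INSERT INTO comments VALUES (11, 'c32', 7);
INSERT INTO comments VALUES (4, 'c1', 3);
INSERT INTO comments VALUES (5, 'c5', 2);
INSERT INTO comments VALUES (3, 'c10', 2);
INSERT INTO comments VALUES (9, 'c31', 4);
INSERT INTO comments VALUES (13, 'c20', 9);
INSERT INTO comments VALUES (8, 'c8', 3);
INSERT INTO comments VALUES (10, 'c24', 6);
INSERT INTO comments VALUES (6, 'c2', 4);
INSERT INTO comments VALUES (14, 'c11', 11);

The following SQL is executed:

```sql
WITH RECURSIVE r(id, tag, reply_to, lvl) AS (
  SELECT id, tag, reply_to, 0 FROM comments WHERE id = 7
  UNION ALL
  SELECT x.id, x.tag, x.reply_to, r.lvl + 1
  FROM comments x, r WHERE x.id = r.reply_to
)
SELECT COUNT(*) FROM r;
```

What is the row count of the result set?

Base: id=7 (c25), reply_to=5, lvl 0.
Iteration 1: join on id=5 -> c5 (id 5, reply_to=2, lvl 1).
Iteration 2: join on id=2 -> c36 (id 2, reply_to=1, lvl 2).
Iteration 3: join on id=1 -> c22 (id 1, reply_to=NULL, lvl 3).
Iteration 4: reply_to is NULL; no match; recursion stops.
Total rows emitted: 4.

4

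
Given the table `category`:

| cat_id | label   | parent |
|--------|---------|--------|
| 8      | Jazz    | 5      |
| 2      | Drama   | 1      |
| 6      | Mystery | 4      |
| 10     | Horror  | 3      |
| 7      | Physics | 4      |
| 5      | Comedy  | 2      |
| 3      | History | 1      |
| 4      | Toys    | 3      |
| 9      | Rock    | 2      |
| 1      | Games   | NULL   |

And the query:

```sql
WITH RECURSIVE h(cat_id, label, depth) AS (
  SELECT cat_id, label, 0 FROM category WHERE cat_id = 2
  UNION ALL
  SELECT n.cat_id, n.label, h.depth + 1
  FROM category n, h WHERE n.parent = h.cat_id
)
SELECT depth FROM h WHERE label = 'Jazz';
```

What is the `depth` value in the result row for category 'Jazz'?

Base: cat_id=2 (Drama) at depth 0.
Iteration 1: rows with parent in {2} -> Comedy (id 5, depth 1), Rock (id 9, depth 1).
Iteration 2: rows with parent in {5,9} -> Jazz (id 8, depth 2).
Iteration 3: no rows with parent in {8}; recursion stops.

2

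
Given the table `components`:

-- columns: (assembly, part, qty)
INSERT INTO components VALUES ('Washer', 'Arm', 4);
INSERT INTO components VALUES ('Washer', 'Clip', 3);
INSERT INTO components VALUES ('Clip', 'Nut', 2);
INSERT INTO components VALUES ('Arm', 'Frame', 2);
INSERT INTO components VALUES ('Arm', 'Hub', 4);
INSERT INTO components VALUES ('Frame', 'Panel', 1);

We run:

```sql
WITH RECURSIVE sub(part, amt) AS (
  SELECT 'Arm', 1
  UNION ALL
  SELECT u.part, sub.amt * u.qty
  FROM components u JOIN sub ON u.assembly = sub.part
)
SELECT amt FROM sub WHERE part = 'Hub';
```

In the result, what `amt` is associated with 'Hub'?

Base: (Arm, amt=1).
Iteration 1: components of {Arm} -> Frame = 1*2 = 2, Hub = 1*4 = 4.
Iteration 2: components of {Frame,Hub} -> Panel = 2*1 = 2.
Iteration 3: no further components; recursion stops.

4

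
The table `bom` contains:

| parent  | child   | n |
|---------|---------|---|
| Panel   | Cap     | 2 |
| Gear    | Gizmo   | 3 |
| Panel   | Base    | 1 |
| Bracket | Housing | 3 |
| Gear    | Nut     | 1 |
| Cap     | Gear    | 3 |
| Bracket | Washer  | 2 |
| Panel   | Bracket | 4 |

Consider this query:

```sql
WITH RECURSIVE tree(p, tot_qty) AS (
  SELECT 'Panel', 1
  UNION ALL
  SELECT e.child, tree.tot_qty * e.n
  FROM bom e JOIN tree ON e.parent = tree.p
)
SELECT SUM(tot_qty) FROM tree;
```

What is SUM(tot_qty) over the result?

58

Base: (Panel, tot_qty=1).
Iteration 1: components of {Panel} -> Base = 1*1 = 1, Bracket = 1*4 = 4, Cap = 1*2 = 2.
Iteration 2: components of {Base,Bracket,Cap} -> Gear = 2*3 = 6, Housing = 4*3 = 12, Washer = 4*2 = 8.
Iteration 3: components of {Gear,Housing,Washer} -> Gizmo = 6*3 = 18, Nut = 6*1 = 6.
Iteration 4: no further components; recursion stops.
SUM(tot_qty) = 1 + 4 + 1 + 2 + 8 + 12 + 6 + 18 + 6 = 58.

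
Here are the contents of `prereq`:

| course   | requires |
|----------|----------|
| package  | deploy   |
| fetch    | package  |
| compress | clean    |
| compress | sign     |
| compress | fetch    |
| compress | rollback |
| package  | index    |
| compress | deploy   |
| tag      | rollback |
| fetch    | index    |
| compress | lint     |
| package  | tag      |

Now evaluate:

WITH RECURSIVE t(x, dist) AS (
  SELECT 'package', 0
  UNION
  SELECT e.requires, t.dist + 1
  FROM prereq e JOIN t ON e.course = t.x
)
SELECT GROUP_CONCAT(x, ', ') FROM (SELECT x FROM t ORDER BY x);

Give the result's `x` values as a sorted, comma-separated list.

Base: (package, dist=0).
Iteration 1: edges from {package} -> (deploy, dist=1), (index, dist=1), (tag, dist=1).
Iteration 2: edges from {deploy,index,tag} -> (rollback, dist=2).
Iteration 3: no outgoing edges from {rollback}; recursion stops.

deploy, index, package, rollback, tag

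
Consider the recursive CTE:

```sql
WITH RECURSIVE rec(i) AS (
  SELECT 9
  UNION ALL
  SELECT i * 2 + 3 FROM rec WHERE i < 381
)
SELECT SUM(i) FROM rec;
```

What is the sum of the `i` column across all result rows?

738

Base: i=9.
Iteration 1: 9 < 381 holds -> i = 9 * 2 + 3 = 21.
Iteration 2: 21 < 381 holds -> i = 21 * 2 + 3 = 45.
Iteration 3: 45 < 381 holds -> i = 45 * 2 + 3 = 93.
Iteration 4: 93 < 381 holds -> i = 93 * 2 + 3 = 189.
Iteration 5: 189 < 381 holds -> i = 189 * 2 + 3 = 381.
Iteration 6: 381 < 381 fails; recursion stops.
SUM(i) = 9 + 21 + 45 + 93 + 189 + 381 = 738.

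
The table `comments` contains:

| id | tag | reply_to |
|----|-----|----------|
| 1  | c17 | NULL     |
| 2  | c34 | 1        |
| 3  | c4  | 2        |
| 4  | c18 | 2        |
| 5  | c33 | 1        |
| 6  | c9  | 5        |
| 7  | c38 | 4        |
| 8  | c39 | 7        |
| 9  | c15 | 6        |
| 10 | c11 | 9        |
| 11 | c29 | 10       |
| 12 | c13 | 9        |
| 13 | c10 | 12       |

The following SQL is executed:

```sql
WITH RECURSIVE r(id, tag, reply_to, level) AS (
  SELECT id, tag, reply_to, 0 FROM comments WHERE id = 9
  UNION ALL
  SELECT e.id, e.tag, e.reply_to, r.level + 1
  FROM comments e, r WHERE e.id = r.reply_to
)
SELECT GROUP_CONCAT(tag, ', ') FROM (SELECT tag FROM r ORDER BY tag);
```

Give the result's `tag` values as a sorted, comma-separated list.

Base: id=9 (c15), reply_to=6, level 0.
Iteration 1: join on id=6 -> c9 (id 6, reply_to=5, level 1).
Iteration 2: join on id=5 -> c33 (id 5, reply_to=1, level 2).
Iteration 3: join on id=1 -> c17 (id 1, reply_to=NULL, level 3).
Iteration 4: reply_to is NULL; no match; recursion stops.

c15, c17, c33, c9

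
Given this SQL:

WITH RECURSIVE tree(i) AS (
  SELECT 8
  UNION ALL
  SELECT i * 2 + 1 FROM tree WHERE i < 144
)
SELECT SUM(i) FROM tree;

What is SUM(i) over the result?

561

Base: i=8.
Iteration 1: 8 < 144 holds -> i = 8 * 2 + 1 = 17.
Iteration 2: 17 < 144 holds -> i = 17 * 2 + 1 = 35.
Iteration 3: 35 < 144 holds -> i = 35 * 2 + 1 = 71.
Iteration 4: 71 < 144 holds -> i = 71 * 2 + 1 = 143.
Iteration 5: 143 < 144 holds -> i = 143 * 2 + 1 = 287.
Iteration 6: 287 < 144 fails; recursion stops.
SUM(i) = 8 + 17 + 35 + 71 + 143 + 287 = 561.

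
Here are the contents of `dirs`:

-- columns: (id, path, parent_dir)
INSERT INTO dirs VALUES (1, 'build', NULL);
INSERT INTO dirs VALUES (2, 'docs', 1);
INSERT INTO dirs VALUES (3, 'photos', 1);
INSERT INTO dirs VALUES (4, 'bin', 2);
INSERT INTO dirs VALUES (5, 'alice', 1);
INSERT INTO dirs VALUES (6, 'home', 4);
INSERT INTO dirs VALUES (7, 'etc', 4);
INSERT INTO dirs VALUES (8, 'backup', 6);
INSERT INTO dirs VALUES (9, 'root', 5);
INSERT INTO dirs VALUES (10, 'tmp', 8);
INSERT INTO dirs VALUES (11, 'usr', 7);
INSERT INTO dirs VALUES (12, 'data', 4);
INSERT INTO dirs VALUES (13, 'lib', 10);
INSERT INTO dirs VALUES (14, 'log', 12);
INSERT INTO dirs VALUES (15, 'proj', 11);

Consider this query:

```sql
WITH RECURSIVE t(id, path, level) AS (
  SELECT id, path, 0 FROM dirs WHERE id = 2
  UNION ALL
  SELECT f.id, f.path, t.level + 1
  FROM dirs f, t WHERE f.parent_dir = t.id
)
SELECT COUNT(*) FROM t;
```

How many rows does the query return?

Base: id=2 (docs) at level 0.
Iteration 1: rows with parent_dir in {2} -> bin (id 4, level 1).
Iteration 2: rows with parent_dir in {4} -> home (id 6, level 2), etc (id 7, level 2), data (id 12, level 2).
Iteration 3: rows with parent_dir in {6,7,12} -> backup (id 8, level 3), usr (id 11, level 3), log (id 14, level 3).
Iteration 4: rows with parent_dir in {8,11,14} -> tmp (id 10, level 4), proj (id 15, level 4).
Iteration 5: rows with parent_dir in {10,15} -> lib (id 13, level 5).
Iteration 6: no rows with parent_dir in {13}; recursion stops.
Total rows emitted: 11.

11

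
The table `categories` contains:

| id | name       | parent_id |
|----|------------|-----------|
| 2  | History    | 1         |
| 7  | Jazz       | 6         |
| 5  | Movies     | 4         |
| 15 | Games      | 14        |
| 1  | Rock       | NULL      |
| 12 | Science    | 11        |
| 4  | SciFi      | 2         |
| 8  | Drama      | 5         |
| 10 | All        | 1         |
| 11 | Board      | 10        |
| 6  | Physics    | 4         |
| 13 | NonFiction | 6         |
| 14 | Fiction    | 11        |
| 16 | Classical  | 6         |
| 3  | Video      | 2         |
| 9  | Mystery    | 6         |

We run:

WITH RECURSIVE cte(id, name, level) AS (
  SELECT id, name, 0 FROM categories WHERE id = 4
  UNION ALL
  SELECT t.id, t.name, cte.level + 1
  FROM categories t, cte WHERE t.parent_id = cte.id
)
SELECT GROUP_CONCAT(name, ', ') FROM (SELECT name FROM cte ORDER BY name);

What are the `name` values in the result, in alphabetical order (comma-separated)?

Base: id=4 (SciFi) at level 0.
Iteration 1: rows with parent_id in {4} -> Movies (id 5, level 1), Physics (id 6, level 1).
Iteration 2: rows with parent_id in {5,6} -> Jazz (id 7, level 2), Drama (id 8, level 2), Mystery (id 9, level 2), NonFiction (id 13, level 2), Classical (id 16, level 2).
Iteration 3: no rows with parent_id in {7,8,9,13,16}; recursion stops.

Classical, Drama, Jazz, Movies, Mystery, NonFiction, Physics, SciFi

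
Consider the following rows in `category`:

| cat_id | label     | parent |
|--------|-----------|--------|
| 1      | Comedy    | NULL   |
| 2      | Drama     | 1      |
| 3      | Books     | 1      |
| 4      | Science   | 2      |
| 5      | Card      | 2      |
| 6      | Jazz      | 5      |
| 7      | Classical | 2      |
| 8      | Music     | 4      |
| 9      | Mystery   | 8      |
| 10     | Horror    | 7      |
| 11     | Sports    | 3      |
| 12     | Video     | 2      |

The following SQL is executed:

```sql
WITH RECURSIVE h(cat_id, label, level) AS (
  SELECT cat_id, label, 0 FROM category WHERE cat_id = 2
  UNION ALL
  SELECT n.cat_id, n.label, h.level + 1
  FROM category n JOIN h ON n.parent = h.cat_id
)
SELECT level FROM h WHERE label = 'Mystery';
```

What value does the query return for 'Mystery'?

3

Base: cat_id=2 (Drama) at level 0.
Iteration 1: rows with parent in {2} -> Science (id 4, level 1), Card (id 5, level 1), Classical (id 7, level 1), Video (id 12, level 1).
Iteration 2: rows with parent in {4,5,7,12} -> Jazz (id 6, level 2), Music (id 8, level 2), Horror (id 10, level 2).
Iteration 3: rows with parent in {6,8,10} -> Mystery (id 9, level 3).
Iteration 4: no rows with parent in {9}; recursion stops.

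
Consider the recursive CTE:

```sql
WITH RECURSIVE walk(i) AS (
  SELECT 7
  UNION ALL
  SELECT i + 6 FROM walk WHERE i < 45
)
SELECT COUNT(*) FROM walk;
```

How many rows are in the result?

Base: i=7.
Iteration 1: 7 < 45 holds -> i = 7 + 6 = 13.
Iteration 2: 13 < 45 holds -> i = 13 + 6 = 19.
Iteration 3: 19 < 45 holds -> i = 19 + 6 = 25.
Iteration 4: 25 < 45 holds -> i = 25 + 6 = 31.
Iteration 5: 31 < 45 holds -> i = 31 + 6 = 37.
Iteration 6: 37 < 45 holds -> i = 37 + 6 = 43.
Iteration 7: 43 < 45 holds -> i = 43 + 6 = 49.
Iteration 8: 49 < 45 fails; recursion stops.
Total rows emitted: 8.

8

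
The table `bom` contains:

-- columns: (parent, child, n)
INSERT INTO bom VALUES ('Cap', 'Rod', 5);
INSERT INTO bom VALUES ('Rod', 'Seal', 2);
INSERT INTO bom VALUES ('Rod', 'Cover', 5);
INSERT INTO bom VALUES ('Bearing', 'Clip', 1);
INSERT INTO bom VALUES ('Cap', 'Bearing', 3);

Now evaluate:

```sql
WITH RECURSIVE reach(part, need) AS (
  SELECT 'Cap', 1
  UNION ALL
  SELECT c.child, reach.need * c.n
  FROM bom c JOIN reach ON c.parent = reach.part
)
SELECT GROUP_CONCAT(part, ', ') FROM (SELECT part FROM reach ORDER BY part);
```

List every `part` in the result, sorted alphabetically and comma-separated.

Base: (Cap, need=1).
Iteration 1: components of {Cap} -> Bearing = 1*3 = 3, Rod = 1*5 = 5.
Iteration 2: components of {Bearing,Rod} -> Clip = 3*1 = 3, Cover = 5*5 = 25, Seal = 5*2 = 10.
Iteration 3: no further components; recursion stops.

Bearing, Cap, Clip, Cover, Rod, Seal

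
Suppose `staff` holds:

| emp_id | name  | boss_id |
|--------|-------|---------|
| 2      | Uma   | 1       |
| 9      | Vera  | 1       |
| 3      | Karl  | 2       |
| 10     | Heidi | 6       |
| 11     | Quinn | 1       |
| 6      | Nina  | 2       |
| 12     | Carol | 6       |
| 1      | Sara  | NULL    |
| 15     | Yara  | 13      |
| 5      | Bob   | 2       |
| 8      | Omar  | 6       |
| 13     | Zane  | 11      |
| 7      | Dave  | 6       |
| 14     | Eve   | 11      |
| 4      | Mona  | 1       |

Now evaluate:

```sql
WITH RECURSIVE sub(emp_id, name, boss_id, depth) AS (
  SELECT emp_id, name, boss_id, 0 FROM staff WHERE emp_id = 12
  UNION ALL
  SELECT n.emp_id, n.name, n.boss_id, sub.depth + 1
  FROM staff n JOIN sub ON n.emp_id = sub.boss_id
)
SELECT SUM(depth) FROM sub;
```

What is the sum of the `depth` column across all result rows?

6

Base: emp_id=12 (Carol), boss_id=6, depth 0.
Iteration 1: join on emp_id=6 -> Nina (id 6, boss_id=2, depth 1).
Iteration 2: join on emp_id=2 -> Uma (id 2, boss_id=1, depth 2).
Iteration 3: join on emp_id=1 -> Sara (id 1, boss_id=NULL, depth 3).
Iteration 4: boss_id is NULL; no match; recursion stops.
SUM(depth) = 0 + 1 + 2 + 3 = 6.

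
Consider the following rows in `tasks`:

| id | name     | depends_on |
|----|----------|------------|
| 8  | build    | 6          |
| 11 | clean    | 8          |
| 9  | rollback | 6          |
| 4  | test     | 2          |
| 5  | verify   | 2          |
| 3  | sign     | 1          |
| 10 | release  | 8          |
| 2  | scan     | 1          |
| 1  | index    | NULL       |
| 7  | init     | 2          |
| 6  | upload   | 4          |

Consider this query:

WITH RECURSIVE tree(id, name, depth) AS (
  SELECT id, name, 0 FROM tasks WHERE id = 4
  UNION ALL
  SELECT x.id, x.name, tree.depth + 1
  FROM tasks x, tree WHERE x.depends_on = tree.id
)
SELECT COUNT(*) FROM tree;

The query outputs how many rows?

6

Base: id=4 (test) at depth 0.
Iteration 1: rows with depends_on in {4} -> upload (id 6, depth 1).
Iteration 2: rows with depends_on in {6} -> build (id 8, depth 2), rollback (id 9, depth 2).
Iteration 3: rows with depends_on in {8,9} -> release (id 10, depth 3), clean (id 11, depth 3).
Iteration 4: no rows with depends_on in {10,11}; recursion stops.
Total rows emitted: 6.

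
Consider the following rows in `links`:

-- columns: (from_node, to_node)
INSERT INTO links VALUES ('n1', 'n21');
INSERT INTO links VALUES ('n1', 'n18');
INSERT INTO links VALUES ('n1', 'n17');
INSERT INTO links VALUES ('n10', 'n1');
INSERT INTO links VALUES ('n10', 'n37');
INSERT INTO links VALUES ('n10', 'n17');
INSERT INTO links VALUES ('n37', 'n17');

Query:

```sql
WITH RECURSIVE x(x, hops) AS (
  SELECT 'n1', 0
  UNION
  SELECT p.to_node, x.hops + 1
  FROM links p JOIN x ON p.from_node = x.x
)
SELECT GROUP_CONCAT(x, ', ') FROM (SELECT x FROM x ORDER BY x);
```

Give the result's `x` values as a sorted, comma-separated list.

Base: (n1, hops=0).
Iteration 1: edges from {n1} -> (n17, hops=1), (n18, hops=1), (n21, hops=1).
Iteration 2: no outgoing edges from {n17,n18,n21}; recursion stops.

n1, n17, n18, n21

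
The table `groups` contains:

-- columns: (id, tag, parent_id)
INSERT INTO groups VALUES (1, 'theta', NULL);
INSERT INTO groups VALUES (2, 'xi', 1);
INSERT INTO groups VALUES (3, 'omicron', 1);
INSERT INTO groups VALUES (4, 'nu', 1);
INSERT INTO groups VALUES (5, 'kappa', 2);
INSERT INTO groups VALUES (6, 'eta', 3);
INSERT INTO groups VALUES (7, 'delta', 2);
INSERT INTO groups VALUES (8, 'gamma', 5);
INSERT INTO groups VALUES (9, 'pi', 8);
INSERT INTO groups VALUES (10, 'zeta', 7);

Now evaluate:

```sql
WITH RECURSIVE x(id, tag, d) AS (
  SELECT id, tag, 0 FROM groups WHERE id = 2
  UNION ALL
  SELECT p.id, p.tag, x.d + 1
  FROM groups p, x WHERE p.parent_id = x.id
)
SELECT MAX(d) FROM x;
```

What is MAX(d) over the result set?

3

Base: id=2 (xi) at d 0.
Iteration 1: rows with parent_id in {2} -> kappa (id 5, d 1), delta (id 7, d 1).
Iteration 2: rows with parent_id in {5,7} -> gamma (id 8, d 2), zeta (id 10, d 2).
Iteration 3: rows with parent_id in {8,10} -> pi (id 9, d 3).
Iteration 4: no rows with parent_id in {9}; recursion stops.
d values: 0, 1, 1, 2, 2, 3; the maximum is 3.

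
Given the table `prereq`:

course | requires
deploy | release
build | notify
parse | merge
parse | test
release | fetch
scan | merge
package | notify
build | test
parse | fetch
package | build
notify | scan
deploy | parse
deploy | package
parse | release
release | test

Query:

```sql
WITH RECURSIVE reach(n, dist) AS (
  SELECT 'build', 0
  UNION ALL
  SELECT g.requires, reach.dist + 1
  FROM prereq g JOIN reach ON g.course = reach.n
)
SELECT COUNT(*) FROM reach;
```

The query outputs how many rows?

5

Base: (build, dist=0).
Iteration 1: edges from {build} -> (notify, dist=1), (test, dist=1).
Iteration 2: edges from {notify,test} -> (scan, dist=2).
Iteration 3: edges from {scan} -> (merge, dist=3).
Iteration 4: no outgoing edges from {merge}; recursion stops.
Total rows emitted: 5.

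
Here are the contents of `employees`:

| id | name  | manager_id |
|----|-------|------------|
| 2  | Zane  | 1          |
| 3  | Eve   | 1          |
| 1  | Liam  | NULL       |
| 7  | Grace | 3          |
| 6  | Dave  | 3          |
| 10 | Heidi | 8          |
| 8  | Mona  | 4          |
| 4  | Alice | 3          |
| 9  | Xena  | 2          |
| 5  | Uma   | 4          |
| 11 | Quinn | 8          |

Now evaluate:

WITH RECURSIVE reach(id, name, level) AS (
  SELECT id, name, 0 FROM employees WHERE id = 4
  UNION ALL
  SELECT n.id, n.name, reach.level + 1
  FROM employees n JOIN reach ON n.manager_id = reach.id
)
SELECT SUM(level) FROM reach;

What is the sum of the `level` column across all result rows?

Base: id=4 (Alice) at level 0.
Iteration 1: rows with manager_id in {4} -> Uma (id 5, level 1), Mona (id 8, level 1).
Iteration 2: rows with manager_id in {5,8} -> Heidi (id 10, level 2), Quinn (id 11, level 2).
Iteration 3: no rows with manager_id in {10,11}; recursion stops.
SUM(level) = 0 + 1 + 1 + 2 + 2 = 6.

6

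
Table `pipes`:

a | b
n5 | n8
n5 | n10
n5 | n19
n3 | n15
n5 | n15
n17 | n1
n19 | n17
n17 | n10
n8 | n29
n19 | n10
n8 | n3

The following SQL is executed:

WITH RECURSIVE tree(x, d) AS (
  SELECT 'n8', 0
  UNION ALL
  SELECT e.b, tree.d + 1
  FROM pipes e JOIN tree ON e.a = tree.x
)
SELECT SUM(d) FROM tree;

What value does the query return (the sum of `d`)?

4

Base: (n8, d=0).
Iteration 1: edges from {n8} -> (n29, d=1), (n3, d=1).
Iteration 2: edges from {n29,n3} -> (n15, d=2).
Iteration 3: no outgoing edges from {n15}; recursion stops.
SUM(d) = 0 + 1 + 1 + 2 = 4.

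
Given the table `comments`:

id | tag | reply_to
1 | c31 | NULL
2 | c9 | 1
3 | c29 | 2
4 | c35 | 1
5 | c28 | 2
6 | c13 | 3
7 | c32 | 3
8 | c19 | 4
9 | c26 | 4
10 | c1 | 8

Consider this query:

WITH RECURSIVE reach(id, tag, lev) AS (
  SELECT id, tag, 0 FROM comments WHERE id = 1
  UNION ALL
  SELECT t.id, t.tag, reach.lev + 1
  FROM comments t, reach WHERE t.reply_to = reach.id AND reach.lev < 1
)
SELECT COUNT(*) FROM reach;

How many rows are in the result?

Base: id=1 (c31) at lev 0.
Iteration 1: rows with reply_to in {1} -> c9 (id 2, lev 1), c35 (id 4, lev 1).
Iteration 2: lev < 1 fails for all current rows; recursion stops.
Total rows emitted: 3.

3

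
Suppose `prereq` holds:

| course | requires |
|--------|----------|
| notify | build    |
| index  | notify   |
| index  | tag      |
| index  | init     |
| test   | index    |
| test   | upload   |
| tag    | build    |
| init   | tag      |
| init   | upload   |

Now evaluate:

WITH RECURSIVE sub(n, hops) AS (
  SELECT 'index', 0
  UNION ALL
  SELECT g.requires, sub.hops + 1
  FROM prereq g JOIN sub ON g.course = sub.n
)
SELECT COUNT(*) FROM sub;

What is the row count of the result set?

Base: (index, hops=0).
Iteration 1: edges from {index} -> (init, hops=1), (notify, hops=1), (tag, hops=1).
Iteration 2: edges from {init,notify,tag} -> (build, hops=2) x2, (tag, hops=2), (upload, hops=2). [UNION ALL keeps all 4 new rows, including repeats]
Iteration 3: edges from {build,tag,upload} -> (build, hops=3).
Iteration 4: no outgoing edges from {build}; recursion stops.
Total rows emitted: 9.

9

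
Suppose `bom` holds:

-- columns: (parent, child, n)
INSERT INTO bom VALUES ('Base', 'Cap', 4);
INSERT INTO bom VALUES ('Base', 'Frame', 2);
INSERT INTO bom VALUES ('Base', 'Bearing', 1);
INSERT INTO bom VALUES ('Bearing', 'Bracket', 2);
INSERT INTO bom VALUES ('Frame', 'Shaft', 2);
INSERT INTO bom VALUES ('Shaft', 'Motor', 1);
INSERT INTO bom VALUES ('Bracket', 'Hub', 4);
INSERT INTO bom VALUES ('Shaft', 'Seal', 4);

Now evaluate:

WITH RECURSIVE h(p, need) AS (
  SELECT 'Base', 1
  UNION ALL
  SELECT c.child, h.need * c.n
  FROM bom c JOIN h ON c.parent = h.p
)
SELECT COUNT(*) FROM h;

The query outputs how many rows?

Base: (Base, need=1).
Iteration 1: components of {Base} -> Bearing = 1*1 = 1, Cap = 1*4 = 4, Frame = 1*2 = 2.
Iteration 2: components of {Bearing,Cap,Frame} -> Bracket = 1*2 = 2, Shaft = 2*2 = 4.
Iteration 3: components of {Bracket,Shaft} -> Hub = 2*4 = 8, Motor = 4*1 = 4, Seal = 4*4 = 16.
Iteration 4: no further components; recursion stops.
Total rows emitted: 9.

9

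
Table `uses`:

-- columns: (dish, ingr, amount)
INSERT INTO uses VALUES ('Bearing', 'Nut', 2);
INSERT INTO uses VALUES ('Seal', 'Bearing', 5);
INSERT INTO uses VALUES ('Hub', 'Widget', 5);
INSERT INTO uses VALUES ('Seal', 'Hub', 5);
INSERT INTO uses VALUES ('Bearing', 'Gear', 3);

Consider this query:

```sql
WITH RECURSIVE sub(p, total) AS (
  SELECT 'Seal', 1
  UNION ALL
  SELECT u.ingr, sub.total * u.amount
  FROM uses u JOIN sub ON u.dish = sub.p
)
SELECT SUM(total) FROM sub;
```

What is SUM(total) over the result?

Base: (Seal, total=1).
Iteration 1: components of {Seal} -> Bearing = 1*5 = 5, Hub = 1*5 = 5.
Iteration 2: components of {Bearing,Hub} -> Gear = 5*3 = 15, Nut = 5*2 = 10, Widget = 5*5 = 25.
Iteration 3: no further components; recursion stops.
SUM(total) = 1 + 5 + 5 + 15 + 10 + 25 = 61.

61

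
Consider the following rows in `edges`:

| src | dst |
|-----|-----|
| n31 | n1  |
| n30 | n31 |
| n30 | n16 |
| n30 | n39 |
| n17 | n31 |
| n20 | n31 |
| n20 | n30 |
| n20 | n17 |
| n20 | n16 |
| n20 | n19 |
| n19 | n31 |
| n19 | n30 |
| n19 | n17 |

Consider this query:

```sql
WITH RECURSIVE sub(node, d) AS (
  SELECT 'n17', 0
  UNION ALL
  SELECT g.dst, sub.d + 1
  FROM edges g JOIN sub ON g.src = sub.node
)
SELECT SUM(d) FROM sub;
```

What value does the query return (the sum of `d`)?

Base: (n17, d=0).
Iteration 1: edges from {n17} -> (n31, d=1).
Iteration 2: edges from {n31} -> (n1, d=2).
Iteration 3: no outgoing edges from {n1}; recursion stops.
SUM(d) = 0 + 1 + 2 = 3.

3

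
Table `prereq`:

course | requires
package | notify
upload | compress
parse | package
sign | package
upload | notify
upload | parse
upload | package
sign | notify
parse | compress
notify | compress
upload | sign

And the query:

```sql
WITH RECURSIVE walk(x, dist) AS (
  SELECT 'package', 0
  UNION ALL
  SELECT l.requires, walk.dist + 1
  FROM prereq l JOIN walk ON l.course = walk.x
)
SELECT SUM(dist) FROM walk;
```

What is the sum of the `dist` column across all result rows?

3

Base: (package, dist=0).
Iteration 1: edges from {package} -> (notify, dist=1).
Iteration 2: edges from {notify} -> (compress, dist=2).
Iteration 3: no outgoing edges from {compress}; recursion stops.
SUM(dist) = 0 + 1 + 2 = 3.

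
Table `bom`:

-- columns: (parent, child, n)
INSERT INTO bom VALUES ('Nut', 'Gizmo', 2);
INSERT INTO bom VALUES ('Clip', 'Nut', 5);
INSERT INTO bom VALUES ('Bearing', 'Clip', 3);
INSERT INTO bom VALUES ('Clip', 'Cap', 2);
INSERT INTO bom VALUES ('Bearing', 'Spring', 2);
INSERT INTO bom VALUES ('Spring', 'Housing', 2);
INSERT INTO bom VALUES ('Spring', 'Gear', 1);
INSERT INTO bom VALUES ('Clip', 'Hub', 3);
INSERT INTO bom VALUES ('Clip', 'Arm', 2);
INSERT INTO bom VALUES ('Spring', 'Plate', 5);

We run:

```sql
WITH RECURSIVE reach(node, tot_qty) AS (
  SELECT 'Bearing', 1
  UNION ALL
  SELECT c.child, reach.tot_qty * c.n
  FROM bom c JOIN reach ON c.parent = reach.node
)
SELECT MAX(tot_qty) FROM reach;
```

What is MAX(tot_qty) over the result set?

Base: (Bearing, tot_qty=1).
Iteration 1: components of {Bearing} -> Clip = 1*3 = 3, Spring = 1*2 = 2.
Iteration 2: components of {Clip,Spring} -> Arm = 3*2 = 6, Cap = 3*2 = 6, Gear = 2*1 = 2, Housing = 2*2 = 4, Hub = 3*3 = 9, Nut = 3*5 = 15, Plate = 2*5 = 10.
Iteration 3: components of {Arm,Cap,Gear,Housing,Hub,Nut,Plate} -> Gizmo = 15*2 = 30.
Iteration 4: no further components; recursion stops.
tot_qty values: 1, 3, 2, 9, 15, 6, 6, 2, 4, 10, 30; the maximum is 30.

30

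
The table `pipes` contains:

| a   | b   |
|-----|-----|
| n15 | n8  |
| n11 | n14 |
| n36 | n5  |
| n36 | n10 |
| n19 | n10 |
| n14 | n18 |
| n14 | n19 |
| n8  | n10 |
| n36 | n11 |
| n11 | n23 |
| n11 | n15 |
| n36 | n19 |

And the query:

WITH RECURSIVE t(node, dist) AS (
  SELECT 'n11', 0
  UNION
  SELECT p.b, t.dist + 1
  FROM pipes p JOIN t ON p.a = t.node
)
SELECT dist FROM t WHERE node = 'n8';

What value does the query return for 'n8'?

2

Base: (n11, dist=0).
Iteration 1: edges from {n11} -> (n14, dist=1), (n15, dist=1), (n23, dist=1).
Iteration 2: edges from {n14,n15,n23} -> (n18, dist=2), (n19, dist=2), (n8, dist=2).
Iteration 3: edges from {n18,n19,n8} -> (n10, dist=3). [UNION drops 1 duplicate row(s)]
Iteration 4: no outgoing edges from {n10}; recursion stops.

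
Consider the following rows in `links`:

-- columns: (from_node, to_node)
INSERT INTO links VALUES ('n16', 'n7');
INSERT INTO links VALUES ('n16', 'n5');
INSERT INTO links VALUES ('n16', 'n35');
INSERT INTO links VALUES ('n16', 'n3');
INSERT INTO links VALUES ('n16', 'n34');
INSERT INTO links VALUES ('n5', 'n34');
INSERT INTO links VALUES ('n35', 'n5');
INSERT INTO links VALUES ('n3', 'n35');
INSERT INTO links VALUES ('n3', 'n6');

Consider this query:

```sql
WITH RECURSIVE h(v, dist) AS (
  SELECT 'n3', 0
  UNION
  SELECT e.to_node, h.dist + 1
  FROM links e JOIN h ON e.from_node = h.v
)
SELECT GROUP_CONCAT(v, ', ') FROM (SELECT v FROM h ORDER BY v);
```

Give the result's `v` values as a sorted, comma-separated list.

n3, n34, n35, n5, n6

Base: (n3, dist=0).
Iteration 1: edges from {n3} -> (n35, dist=1), (n6, dist=1).
Iteration 2: edges from {n35,n6} -> (n5, dist=2).
Iteration 3: edges from {n5} -> (n34, dist=3).
Iteration 4: no outgoing edges from {n34}; recursion stops.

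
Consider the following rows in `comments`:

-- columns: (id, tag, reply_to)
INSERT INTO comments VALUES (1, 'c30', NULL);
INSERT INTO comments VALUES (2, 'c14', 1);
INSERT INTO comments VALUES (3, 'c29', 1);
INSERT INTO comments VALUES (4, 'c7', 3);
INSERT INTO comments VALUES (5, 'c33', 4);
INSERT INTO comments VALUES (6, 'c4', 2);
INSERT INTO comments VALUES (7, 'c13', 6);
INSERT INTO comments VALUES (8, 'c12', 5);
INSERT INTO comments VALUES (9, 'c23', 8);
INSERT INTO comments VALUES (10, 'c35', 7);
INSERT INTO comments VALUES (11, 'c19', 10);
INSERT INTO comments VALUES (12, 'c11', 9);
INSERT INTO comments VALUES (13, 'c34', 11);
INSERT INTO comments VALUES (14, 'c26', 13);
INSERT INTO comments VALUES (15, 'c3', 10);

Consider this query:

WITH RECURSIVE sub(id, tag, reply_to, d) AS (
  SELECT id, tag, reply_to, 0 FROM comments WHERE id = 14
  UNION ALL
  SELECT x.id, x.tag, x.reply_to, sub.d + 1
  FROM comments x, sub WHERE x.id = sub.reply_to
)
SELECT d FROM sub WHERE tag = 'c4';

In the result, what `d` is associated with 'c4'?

Base: id=14 (c26), reply_to=13, d 0.
Iteration 1: join on id=13 -> c34 (id 13, reply_to=11, d 1).
Iteration 2: join on id=11 -> c19 (id 11, reply_to=10, d 2).
Iteration 3: join on id=10 -> c35 (id 10, reply_to=7, d 3).
Iteration 4: join on id=7 -> c13 (id 7, reply_to=6, d 4).
Iteration 5: join on id=6 -> c4 (id 6, reply_to=2, d 5).
Iteration 6: join on id=2 -> c14 (id 2, reply_to=1, d 6).
Iteration 7: join on id=1 -> c30 (id 1, reply_to=NULL, d 7).
Iteration 8: reply_to is NULL; no match; recursion stops.

5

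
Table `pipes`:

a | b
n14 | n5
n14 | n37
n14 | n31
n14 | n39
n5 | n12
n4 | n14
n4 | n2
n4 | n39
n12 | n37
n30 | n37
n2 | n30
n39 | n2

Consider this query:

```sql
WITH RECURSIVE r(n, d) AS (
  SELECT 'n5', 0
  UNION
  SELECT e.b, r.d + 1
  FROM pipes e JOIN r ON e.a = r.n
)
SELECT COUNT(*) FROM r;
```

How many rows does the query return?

3

Base: (n5, d=0).
Iteration 1: edges from {n5} -> (n12, d=1).
Iteration 2: edges from {n12} -> (n37, d=2).
Iteration 3: no outgoing edges from {n37}; recursion stops.
Total rows emitted: 3.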